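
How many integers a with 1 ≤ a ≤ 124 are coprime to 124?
The number of a ∈ {1, ..., 124} with gcd(a, 124) = 1 is by definition Euler's totient φ(124). φ is multiplicative, with φ(p^e) = p^e − p^(e−1). Factorise 124 = 2^2 · 31. Then
  φ(124) = (2^2 − 2^1) · (31 − 1) = 2 · 30 = 60.
So there are 60 such integers.

Final answer: 60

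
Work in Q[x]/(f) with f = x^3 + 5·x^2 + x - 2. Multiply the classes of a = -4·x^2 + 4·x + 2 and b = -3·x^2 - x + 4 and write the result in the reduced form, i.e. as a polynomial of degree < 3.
First multiply in Q[x] without reducing: a · b = 12·x^4 - 8·x^3 - 26·x^2 + 14·x + 8. Now divide by f(x) = x^3 + 5·x^2 + x - 2, eliminating the leading term at each step:
  leading term 12·x^4: subtract (12·x)·f(x) = 12·x^4 + 60·x^3 + 12·x^2 - 24·x, leaving -68·x^3 - 38·x^2 + 38·x + 8
  leading term -68·x^3: subtract (-68)·f(x) = -68·x^3 - 340·x^2 - 68·x + 136, leaving 302·x^2 + 106·x - 128
The degree is now < 3, so this is the remainder. Hence a · b ≡ 302·x^2 + 106·x - 128 in Q[x]/(f).

Final answer: a · b ≡ 302·x^2 + 106·x - 128 (mod f(x))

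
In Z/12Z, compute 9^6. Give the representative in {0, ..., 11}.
Use repeated squaring. Binary(6) = 110. Walk through the bits of the exponent 6 left-to-right: at each bit after the leading one, square the running value, then multiply by 9 if the bit is 1 (always reducing mod 12):
  bit 1 = 1 (leading): start with 9.
  bit 2 = 1: square 9^2 = 81 ≡ 9; bit is 1, so multiply 9·9 = 81 ≡ 9 (mod 12).
  bit 3 = 0: square 9^2 = 81 ≡ 9 (mod 12).
Final value: 9^6 ≡ 9 (mod 12).

Final answer: 9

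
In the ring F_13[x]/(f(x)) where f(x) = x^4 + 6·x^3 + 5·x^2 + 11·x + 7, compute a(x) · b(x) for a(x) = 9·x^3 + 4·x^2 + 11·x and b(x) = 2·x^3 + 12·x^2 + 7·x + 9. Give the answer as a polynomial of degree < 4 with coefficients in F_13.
Multiply as integer polynomials: a · b = 18·x^6 + 116·x^5 + 133·x^4 + 241·x^3 + 113·x^2 + 99·x. Reducing coefficients mod 13: a · b ≡ 5·x^6 + 12·x^5 + 3·x^4 + 7·x^3 + 9·x^2 + 8·x. Now divide by f(x) = x^4 + 6·x^3 + 5·x^2 + 11·x + 7 in F_13[x], eliminating the leading term at each step:
  leading term 5·x^6: subtract (5·x^2)·f(x) = 5·x^6 + 4·x^5 + 12·x^4 + 3·x^3 + 9·x^2, leaving 8·x^5 + 4·x^4 + 4·x^3 + 8·x (coefficients mod 13)
  leading term 8·x^5: subtract (8·x)·f(x) = 8·x^5 + 9·x^4 + x^3 + 10·x^2 + 4·x, leaving 8·x^4 + 3·x^3 + 3·x^2 + 4·x (coefficients mod 13)
  leading term 8·x^4: subtract (8)·f(x) = 8·x^4 + 9·x^3 + x^2 + 10·x + 4, leaving 7·x^3 + 2·x^2 + 7·x + 9 (coefficients mod 13)
The degree is now < 4, so this is the remainder. Hence a · b ≡ 7·x^3 + 2·x^2 + 7·x + 9 in F_13[x]/(f).

Final answer: a · b ≡ 7·x^3 + 2·x^2 + 7·x + 9 (mod f(x))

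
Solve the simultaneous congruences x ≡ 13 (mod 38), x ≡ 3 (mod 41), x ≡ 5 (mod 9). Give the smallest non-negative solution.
The moduli 38, 41, 9 are pairwise coprime, so by the CRT there is a unique solution mod 38·41·9 = 14022.
Solve by successive substitution. Start with x ≡ 13 (mod 38).
  Combine with x ≡ 3 (mod 41): write x = 13 + 38·t and require 13 + 38·t ≡ 3 (mod 41), i.e. 38·t ≡ 3 − 13 ≡ 31 (mod 41). Since 38^(−1) ≡ 27 (mod 41), t ≡ 27·31 ≡ 17 (mod 41). So x ≡ 13 + 38·17 = 659 (mod 1558).
  Combine with x ≡ 5 (mod 9): write x = 659 + 1558·t and require 659 + 1558·t ≡ 5 (mod 9), i.e. 1558·t ≡ 5 − 659 ≡ 3 (mod 9). Since 1558^(−1) ≡ 1 (mod 9) (1558 ≡ 1 (mod 9)), t ≡ 1·3 ≡ 3 (mod 9). So x ≡ 659 + 1558·3 = 5333 (mod 14022).
Unique solution in [0, 14022): x = 5333.

Final answer: x ≡ 5333 (mod 14022); the representative in [0, 14022) is 5333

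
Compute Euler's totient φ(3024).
φ is multiplicative, with φ(p^e) = p^e − p^(e−1). Factorise 3024 = 2^4 · 3^3 · 7. Then
  φ(3024) = (2^4 − 2^3) · (3^3 − 3^2) · (7 − 1) = 8 · 18 · 6 = 864.

Final answer: φ(3024) = 864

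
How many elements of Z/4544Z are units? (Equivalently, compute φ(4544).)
An element a ∈ Z/4544Z is a unit iff gcd(a, 4544) = 1, so the number of units is φ(4544). φ is multiplicative, with φ(p^e) = p^e − p^(e−1). Factorise 4544 = 2^6 · 71. Then
  φ(4544) = (2^6 − 2^5) · (71 − 1) = 32 · 70 = 2240.

Final answer: Z/4544Z has φ(4544) = 2240 units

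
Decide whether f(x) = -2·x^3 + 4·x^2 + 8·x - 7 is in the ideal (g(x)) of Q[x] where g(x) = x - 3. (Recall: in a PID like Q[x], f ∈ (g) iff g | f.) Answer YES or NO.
NO

In Q[x] the ideal (g) consists of all multiples of g, so f ∈ (g) iff g | f, i.e. iff the remainder of f on division by g is 0. Divide f by g (g is monic, so eliminate the leading term of the running remainder at each step):
  leading term -2·x^3: subtract (-2·x^2)·g(x) = -2·x^3 + 6·x^2, leaving -2·x^2 + 8·x - 7
  leading term -2·x^2: subtract (-2·x)·g(x) = -2·x^2 + 6·x, leaving 2·x - 7
  leading term 2·x: subtract (2)·g(x) = 2·x - 6, leaving -1
The remainder r(x) = -1 ≠ 0 (and deg r < deg g), so g ∤ f, i.e. f ∉ (g).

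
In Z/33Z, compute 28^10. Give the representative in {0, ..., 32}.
1

Use repeated squaring. Binary(10) = 1010. Walk through the bits of the exponent 10 left-to-right: at each bit after the leading one, square the running value, then multiply by 28 if the bit is 1 (always reducing mod 33):
  bit 1 = 1 (leading): start with 28.
  bit 2 = 0: square 28^2 = 784 ≡ 25 (mod 33).
  bit 3 = 1: square 25^2 = 625 ≡ 31; bit is 1, so multiply 31·28 = 868 ≡ 10 (mod 33).
  bit 4 = 0: square 10^2 = 100 ≡ 1 (mod 33).
Final value: 28^10 ≡ 1 (mod 33).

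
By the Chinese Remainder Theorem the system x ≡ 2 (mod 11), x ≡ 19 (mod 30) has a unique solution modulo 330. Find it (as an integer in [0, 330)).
x ≡ 79 (mod 330); the representative in [0, 330) is 79

The moduli 11, 30 are pairwise coprime, so by the CRT there is a unique solution mod 11·30 = 330.
Solve by successive substitution. Start with x ≡ 2 (mod 11).
  Combine with x ≡ 19 (mod 30): write x = 2 + 11·t and require 2 + 11·t ≡ 19 (mod 30), i.e. 11·t ≡ 19 − 2 ≡ 17 (mod 30). Since 11^(−1) ≡ 11 (mod 30), t ≡ 11·17 ≡ 7 (mod 30). So x ≡ 2 + 11·7 = 79 (mod 330).
Unique solution in [0, 330): x = 79.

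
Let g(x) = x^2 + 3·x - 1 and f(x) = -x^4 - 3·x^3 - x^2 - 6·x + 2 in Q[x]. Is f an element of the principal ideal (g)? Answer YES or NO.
YES

In Q[x] the ideal (g) consists of all multiples of g, so f ∈ (g) iff g | f, i.e. iff the remainder of f on division by g is 0. Divide f by g (g is monic, so eliminate the leading term of the running remainder at each step):
  leading term -x^4: subtract (-x^2)·g(x) = -x^4 - 3·x^3 + x^2, leaving -2·x^2 - 6·x + 2
  leading term -2·x^2: subtract (-2)·g(x) = -2·x^2 - 6·x + 2, leaving 0
The remainder is 0, so f(x) = g(x) · h(x) with h(x) = -x^2 - 2. Hence g | f, i.e. f ∈ (g).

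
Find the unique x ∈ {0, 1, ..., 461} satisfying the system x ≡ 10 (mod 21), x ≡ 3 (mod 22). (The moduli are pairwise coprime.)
The moduli 21, 22 are pairwise coprime, so by the CRT there is a unique solution mod 21·22 = 462.
Solve by successive substitution. Start with x ≡ 10 (mod 21).
  Combine with x ≡ 3 (mod 22): write x = 10 + 21·t and require 10 + 21·t ≡ 3 (mod 22), i.e. 21·t ≡ 3 − 10 ≡ 15 (mod 22). Since 21^(−1) ≡ 21 (mod 22), t ≡ 21·15 ≡ 7 (mod 22). So x ≡ 10 + 21·7 = 157 (mod 462).
Unique solution in [0, 462): x = 157.

Final answer: x ≡ 157 (mod 462); the representative in [0, 462) is 157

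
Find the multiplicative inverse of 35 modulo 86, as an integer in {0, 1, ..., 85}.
Apply the extended Euclidean algorithm to (86, 35), tracking rows (r, s, t) with s·86 + t·35 = r. Each division r_prev = q·r_cur + r_new produces the new row as (previous row) − q·(current row):
  row A: (86, 1, 0)   [1·86 + 0·35 = 86]
  row B: (35, 0, 1)   [0·86 + 1·35 = 35]
  86 = 2·35 + 16   → row C = row A − 2·row B = (16, 1, −2)   [check: 1·86 − 2·35 = 16]
  35 = 2·16 + 3   → row D = row B − 2·row C = (3, −2, 5)   [check: −2·86 + 5·35 = 3]
  16 = 5·3 + 1   → row E = row C − 5·row D = (1, 11, −27)   [check: 11·86 − 27·35 = 1]
  3 = 3·1 + 0   → remainder 0, stop. gcd = 1 (last nonzero row E).
The gcd is 1, so 35 is invertible mod 86. The last nonzero row gives 11·86 − 27·35 = 1, so t = −27. So 35^(−1) ≡ −27 ≡ 59 (mod 86). Verify: 35 · 59 = 2065 ≡ 1 (mod 86). ✓

Final answer: 35^(−1) ≡ 59 (mod 86)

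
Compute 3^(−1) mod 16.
3^(−1) ≡ 11 (mod 16)

Apply the extended Euclidean algorithm to (16, 3), tracking rows (r, s, t) with s·16 + t·3 = r. Each division r_prev = q·r_cur + r_new produces the new row as (previous row) − q·(current row):
  row A: (16, 1, 0)   [1·16 + 0·3 = 16]
  row B: (3, 0, 1)   [0·16 + 1·3 = 3]
  16 = 5·3 + 1   → row C = row A − 5·row B = (1, 1, −5)   [check: 1·16 − 5·3 = 1]
  3 = 3·1 + 0   → remainder 0, stop. gcd = 1 (last nonzero row C).
The gcd is 1, so 3 is invertible mod 16. The last nonzero row gives 1·16 − 5·3 = 1, so t = −5. So 3^(−1) ≡ −5 ≡ 11 (mod 16). Verify: 3 · 11 = 33 ≡ 1 (mod 16). ✓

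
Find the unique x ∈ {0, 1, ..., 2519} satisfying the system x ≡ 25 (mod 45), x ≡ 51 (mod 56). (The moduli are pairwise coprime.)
x ≡ 835 (mod 2520); the representative in [0, 2520) is 835

The moduli 45, 56 are pairwise coprime, so by the CRT there is a unique solution mod 45·56 = 2520.
Solve by successive substitution. Start with x ≡ 25 (mod 45).
  Combine with x ≡ 51 (mod 56): write x = 25 + 45·t and require 25 + 45·t ≡ 51 (mod 56), i.e. 45·t ≡ 51 − 25 ≡ 26 (mod 56). Since 45^(−1) ≡ 5 (mod 56), t ≡ 5·26 ≡ 18 (mod 56). So x ≡ 25 + 45·18 = 835 (mod 2520).
Unique solution in [0, 2520): x = 835.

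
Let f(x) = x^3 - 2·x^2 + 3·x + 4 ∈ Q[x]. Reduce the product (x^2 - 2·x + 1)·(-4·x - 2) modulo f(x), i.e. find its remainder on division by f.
a · b ≡ -2·x^2 + 12·x + 14 (mod f(x))

First multiply in Q[x] without reducing: a · b = -4·x^3 + 6·x^2 - 2. Now divide by f(x) = x^3 - 2·x^2 + 3·x + 4, eliminating the leading term at each step:
  leading term -4·x^3: subtract (-4)·f(x) = -4·x^3 + 8·x^2 - 12·x - 16, leaving -2·x^2 + 12·x + 14
The degree is now < 3, so this is the remainder. Hence a · b ≡ -2·x^2 + 12·x + 14 in Q[x]/(f).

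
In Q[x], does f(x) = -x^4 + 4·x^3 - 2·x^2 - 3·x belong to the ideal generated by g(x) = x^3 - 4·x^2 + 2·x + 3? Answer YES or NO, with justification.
YES

In Q[x] the ideal (g) consists of all multiples of g, so f ∈ (g) iff g | f, i.e. iff the remainder of f on division by g is 0. Divide f by g (g is monic, so eliminate the leading term of the running remainder at each step):
  leading term -x^4: subtract (-x)·g(x) = -x^4 + 4·x^3 - 2·x^2 - 3·x, leaving 0
The remainder is 0, so f(x) = g(x) · h(x) with h(x) = -x. Hence g | f, i.e. f ∈ (g).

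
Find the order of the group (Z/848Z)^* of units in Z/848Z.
|(Z/848Z)^*| = 416

(Z/848Z)^* consists of the classes a with gcd(a, 848) = 1, so its order is φ(848). φ is multiplicative, with φ(p^e) = p^e − p^(e−1). Factorise 848 = 2^4 · 53. Then
  φ(848) = (2^4 − 2^3) · (53 − 1) = 8 · 52 = 416.
Thus |(Z/848Z)^*| = 416.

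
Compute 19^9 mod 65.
44

Use repeated squaring. Binary(9) = 1001. Walk through the bits of the exponent 9 left-to-right: at each bit after the leading one, square the running value, then multiply by 19 if the bit is 1 (always reducing mod 65):
  bit 1 = 1 (leading): start with 19.
  bit 2 = 0: square 19^2 = 361 ≡ 36 (mod 65).
  bit 3 = 0: square 36^2 = 1296 ≡ 61 (mod 65).
  bit 4 = 1: square 61^2 = 3721 ≡ 16; bit is 1, so multiply 16·19 = 304 ≡ 44 (mod 65).
Final value: 19^9 ≡ 44 (mod 65).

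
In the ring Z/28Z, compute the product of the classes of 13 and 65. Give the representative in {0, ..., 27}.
Reduce the factors first: 65 ≡ 9 (mod 28), so 13 · 65 ≡ 13 · 9 (mod 28). 13 · 9 = 117. Dividing by 28: 117 = 4·28 + 5. So (13 · 65) mod 28 = 5.

Final answer: 5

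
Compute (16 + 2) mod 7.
4

Reduce the summands first: 16 ≡ 2 (mod 7), so 16 + 2 ≡ 2 + 2 (mod 7). 2 + 2 = 4; 4 = 0·7 + 4, so (16 + 2) mod 7 = 4.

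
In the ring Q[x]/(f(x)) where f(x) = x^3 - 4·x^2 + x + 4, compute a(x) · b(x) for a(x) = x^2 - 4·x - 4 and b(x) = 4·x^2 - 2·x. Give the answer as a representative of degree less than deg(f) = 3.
a · b ≡ -20·x^2 - 6·x + 8 (mod f(x))

First multiply in Q[x] without reducing: a · b = 4·x^4 - 18·x^3 - 8·x^2 + 8·x. Now divide by f(x) = x^3 - 4·x^2 + x + 4, eliminating the leading term at each step:
  leading term 4·x^4: subtract (4·x)·f(x) = 4·x^4 - 16·x^3 + 4·x^2 + 16·x, leaving -2·x^3 - 12·x^2 - 8·x
  leading term -2·x^3: subtract (-2)·f(x) = -2·x^3 + 8·x^2 - 2·x - 8, leaving -20·x^2 - 6·x + 8
The degree is now < 3, so this is the remainder. Hence a · b ≡ -20·x^2 - 6·x + 8 in Q[x]/(f).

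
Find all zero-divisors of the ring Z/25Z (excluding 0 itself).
nonzero zero-divisors of Z/25Z = {5, 10, 15, 20}

An element a ∈ Z/25Z (with a ≠ 0) is a zero-divisor iff gcd(a, 25) > 1 (because a is a unit precisely when gcd(a, n) = 1, and in Z/nZ every nonzero, non-unit element is a zero-divisor). Scan a = 1, ..., 24 and keep those with gcd(a, 25) > 1:
  gcd(5, 25) = 5, gcd(10, 25) = 5, gcd(15, 25) = 5, gcd(20, 25) = 5.
All other a ∈ {1, ..., 24} have gcd(a, 25) = 1 and are units. So the nonzero zero-divisors are exactly the 4 values of a appearing in this scan.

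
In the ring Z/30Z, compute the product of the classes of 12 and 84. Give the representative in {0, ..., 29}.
18

Reduce the factors first: 84 ≡ 24 (mod 30), so 12 · 84 ≡ 12 · 24 (mod 30). 12 · 24 = 288. Dividing by 30: 288 = 9·30 + 18. So (12 · 84) mod 30 = 18.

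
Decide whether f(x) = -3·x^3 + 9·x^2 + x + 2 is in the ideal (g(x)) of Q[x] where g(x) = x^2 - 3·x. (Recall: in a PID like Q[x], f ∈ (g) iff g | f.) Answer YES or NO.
NO

In Q[x] the ideal (g) consists of all multiples of g, so f ∈ (g) iff g | f, i.e. iff the remainder of f on division by g is 0. Divide f by g (g is monic, so eliminate the leading term of the running remainder at each step):
  leading term -3·x^3: subtract (-3·x)·g(x) = -3·x^3 + 9·x^2, leaving x + 2
The remainder r(x) = x + 2 ≠ 0 (and deg r < deg g), so g ∤ f, i.e. f ∉ (g).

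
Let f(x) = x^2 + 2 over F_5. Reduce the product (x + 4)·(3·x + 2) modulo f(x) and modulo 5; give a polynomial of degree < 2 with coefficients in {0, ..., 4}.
Multiply as integer polynomials: a · b = 3·x^2 + 14·x + 8. Reducing coefficients mod 5: a · b ≡ 3·x^2 + 4·x + 3. Now divide by f(x) = x^2 + 2 in F_5[x], eliminating the leading term at each step:
  leading term 3·x^2: subtract (3)·f(x) = 3·x^2 + 1, leaving 4·x + 2 (coefficients mod 5)
The degree is now < 2, so this is the remainder. Hence a · b ≡ 4·x + 2 in F_5[x]/(f).

Final answer: a · b ≡ 4·x + 2 (mod f(x))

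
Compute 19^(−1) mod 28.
19^(−1) ≡ 3 (mod 28)

Apply the extended Euclidean algorithm to (28, 19), tracking rows (r, s, t) with s·28 + t·19 = r. Each division r_prev = q·r_cur + r_new produces the new row as (previous row) − q·(current row):
  row A: (28, 1, 0)   [1·28 + 0·19 = 28]
  row B: (19, 0, 1)   [0·28 + 1·19 = 19]
  28 = 1·19 + 9   → row C = row A − 1·row B = (9, 1, −1)   [check: 1·28 − 1·19 = 9]
  19 = 2·9 + 1   → row D = row B − 2·row C = (1, −2, 3)   [check: −2·28 + 3·19 = 1]
  9 = 9·1 + 0   → remainder 0, stop. gcd = 1 (last nonzero row D).
The gcd is 1, so 19 is invertible mod 28. The last nonzero row gives −2·28 + 3·19 = 1, so t = 3. So 19^(−1) ≡ 3 (mod 28). Verify: 19 · 3 = 57 ≡ 1 (mod 28). ✓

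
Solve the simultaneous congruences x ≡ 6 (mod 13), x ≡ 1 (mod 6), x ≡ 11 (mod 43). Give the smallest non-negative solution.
x ≡ 97 (mod 3354); the representative in [0, 3354) is 97

The moduli 13, 6, 43 are pairwise coprime, so by the CRT there is a unique solution mod 13·6·43 = 3354.
Solve by successive substitution. Start with x ≡ 6 (mod 13).
  Combine with x ≡ 1 (mod 6): write x = 6 + 13·t and require 6 + 13·t ≡ 1 (mod 6), i.e. 13·t ≡ 1 − 6 ≡ 1 (mod 6). Since 13^(−1) ≡ 1 (mod 6) (13 ≡ 1 (mod 6)), t ≡ 1·1 ≡ 1 (mod 6). So x ≡ 6 + 13·1 = 19 (mod 78).
  Combine with x ≡ 11 (mod 43): write x = 19 + 78·t and require 19 + 78·t ≡ 11 (mod 43), i.e. 78·t ≡ 11 − 19 ≡ 35 (mod 43). Since 78^(−1) ≡ 16 (mod 43) (78 ≡ 35 (mod 43)), t ≡ 16·35 ≡ 1 (mod 43). So x ≡ 19 + 78·1 = 97 (mod 3354).
Unique solution in [0, 3354): x = 97.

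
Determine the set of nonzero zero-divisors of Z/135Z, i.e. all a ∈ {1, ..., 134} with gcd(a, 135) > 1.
nonzero zero-divisors of Z/135Z = {3, 5, 6, 9, 10, 12, 15, 18, 20, 21, 24, 25, 27, 30, 33, 35, 36, 39, 40, 42, 45, 48, 50, 51, 54, 55, 57, 60, 63, 65, 66, 69, 70, 72, 75, 78, 80, 81, 84, 85, 87, 90, 93, 95, 96, 99, 100, 102, 105, 108, 110, 111, 114, 115, 117, 120, 123, 125, 126, 129, 130, 132}

An element a ∈ Z/135Z (with a ≠ 0) is a zero-divisor iff gcd(a, 135) > 1 (because a is a unit precisely when gcd(a, n) = 1, and in Z/nZ every nonzero, non-unit element is a zero-divisor). Scan a = 1, ..., 134 and keep those with gcd(a, 135) > 1:
  gcd(3, 135) = 3, gcd(5, 135) = 5, gcd(6, 135) = 3, gcd(9, 135) = 9, gcd(10, 135) = 5, gcd(12, 135) = 3, gcd(15, 135) = 15, gcd(18, 135) = 9, gcd(20, 135) = 5, gcd(21, 135) = 3, gcd(24, 135) = 3, gcd(25, 135) = 5, gcd(27, 135) = 27, gcd(30, 135) = 15, gcd(33, 135) = 3, gcd(35, 135) = 5, gcd(36, 135) = 9, gcd(39, 135) = 3, gcd(40, 135) = 5, gcd(42, 135) = 3, gcd(45, 135) = 45, gcd(48, 135) = 3, gcd(50, 135) = 5, gcd(51, 135) = 3, gcd(54, 135) = 27, gcd(55, 135) = 5, gcd(57, 135) = 3, gcd(60, 135) = 15, gcd(63, 135) = 9, gcd(65, 135) = 5, gcd(66, 135) = 3, gcd(69, 135) = 3, gcd(70, 135) = 5, gcd(72, 135) = 9, gcd(75, 135) = 15, gcd(78, 135) = 3, gcd(80, 135) = 5, gcd(81, 135) = 27, gcd(84, 135) = 3, gcd(85, 135) = 5, gcd(87, 135) = 3, gcd(90, 135) = 45, gcd(93, 135) = 3, gcd(95, 135) = 5, gcd(96, 135) = 3, gcd(99, 135) = 9, gcd(100, 135) = 5, gcd(102, 135) = 3, gcd(105, 135) = 15, gcd(108, 135) = 27, gcd(110, 135) = 5, gcd(111, 135) = 3, gcd(114, 135) = 3, gcd(115, 135) = 5, gcd(117, 135) = 9, gcd(120, 135) = 15, gcd(123, 135) = 3, gcd(125, 135) = 5, gcd(126, 135) = 9, gcd(129, 135) = 3, gcd(130, 135) = 5, gcd(132, 135) = 3.
All other a ∈ {1, ..., 134} have gcd(a, 135) = 1 and are units. So the nonzero zero-divisors are exactly the 62 values of a appearing in this scan.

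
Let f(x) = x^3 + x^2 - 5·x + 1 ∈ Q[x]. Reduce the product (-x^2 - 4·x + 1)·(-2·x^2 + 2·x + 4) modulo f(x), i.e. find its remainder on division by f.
a · b ≡ -8·x^2 + 4·x (mod f(x))

First multiply in Q[x] without reducing: a · b = 2·x^4 + 6·x^3 - 14·x^2 - 14·x + 4. Now divide by f(x) = x^3 + x^2 - 5·x + 1, eliminating the leading term at each step:
  leading term 2·x^4: subtract (2·x)·f(x) = 2·x^4 + 2·x^3 - 10·x^2 + 2·x, leaving 4·x^3 - 4·x^2 - 16·x + 4
  leading term 4·x^3: subtract (4)·f(x) = 4·x^3 + 4·x^2 - 20·x + 4, leaving -8·x^2 + 4·x
The degree is now < 3, so this is the remainder. Hence a · b ≡ -8·x^2 + 4·x in Q[x]/(f).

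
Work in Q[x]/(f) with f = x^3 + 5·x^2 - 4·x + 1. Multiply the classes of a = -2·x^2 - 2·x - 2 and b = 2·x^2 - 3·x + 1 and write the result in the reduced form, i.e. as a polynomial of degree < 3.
First multiply in Q[x] without reducing: a · b = -4·x^4 + 2·x^3 + 4·x - 2. Now divide by f(x) = x^3 + 5·x^2 - 4·x + 1, eliminating the leading term at each step:
  leading term -4·x^4: subtract (-4·x)·f(x) = -4·x^4 - 20·x^3 + 16·x^2 - 4·x, leaving 22·x^3 - 16·x^2 + 8·x - 2
  leading term 22·x^3: subtract (22)·f(x) = 22·x^3 + 110·x^2 - 88·x + 22, leaving -126·x^2 + 96·x - 24
The degree is now < 3, so this is the remainder. Hence a · b ≡ -126·x^2 + 96·x - 24 in Q[x]/(f).

Final answer: a · b ≡ -126·x^2 + 96·x - 24 (mod f(x))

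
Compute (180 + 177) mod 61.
52

Reduce the summands first: 180 ≡ 58, 177 ≡ 55 (mod 61), so 180 + 177 ≡ 58 + 55 (mod 61). 58 + 55 = 113; 113 = 1·61 + 52, so (180 + 177) mod 61 = 52.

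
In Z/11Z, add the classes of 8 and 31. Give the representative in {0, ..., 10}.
6

Reduce the summands first: 31 ≡ 9 (mod 11), so 8 + 31 ≡ 8 + 9 (mod 11). 8 + 9 = 17; 17 = 1·11 + 6, so (8 + 31) mod 11 = 6.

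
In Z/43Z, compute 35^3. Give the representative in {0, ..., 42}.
Use repeated squaring. Binary(3) = 11. Walk through the bits of the exponent 3 left-to-right: at each bit after the leading one, square the running value, then multiply by 35 if the bit is 1 (always reducing mod 43):
  bit 1 = 1 (leading): start with 35.
  bit 2 = 1: square 35^2 = 1225 ≡ 21; bit is 1, so multiply 21·35 = 735 ≡ 4 (mod 43).
Final value: 35^3 ≡ 4 (mod 43).

Final answer: 4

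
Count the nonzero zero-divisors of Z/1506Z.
In Z/1506Z each nonzero element is either a unit (gcd with 1506 is 1) or a zero-divisor (gcd > 1). The number of units is φ(1506): factorise 1506 = 2 · 3 · 251, so φ(1506) = (2 − 1) · (3 − 1) · (251 − 1) = 1 · 2 · 250 = 500. The nonzero elements number 1506 − 1 = 1505. Hence the nonzero zero-divisors number 1505 − 500 = 1005.

Final answer: Z/1506Z has 1005 nonzero zero-divisors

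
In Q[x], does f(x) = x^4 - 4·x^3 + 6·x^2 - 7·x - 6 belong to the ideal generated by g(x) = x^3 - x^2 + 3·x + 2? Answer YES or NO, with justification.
In Q[x] the ideal (g) consists of all multiples of g, so f ∈ (g) iff g | f, i.e. iff the remainder of f on division by g is 0. Divide f by g (g is monic, so eliminate the leading term of the running remainder at each step):
  leading term x^4: subtract (x)·g(x) = x^4 - x^3 + 3·x^2 + 2·x, leaving -3·x^3 + 3·x^2 - 9·x - 6
  leading term -3·x^3: subtract (-3)·g(x) = -3·x^3 + 3·x^2 - 9·x - 6, leaving 0
The remainder is 0, so f(x) = g(x) · h(x) with h(x) = x - 3. Hence g | f, i.e. f ∈ (g).

Final answer: YES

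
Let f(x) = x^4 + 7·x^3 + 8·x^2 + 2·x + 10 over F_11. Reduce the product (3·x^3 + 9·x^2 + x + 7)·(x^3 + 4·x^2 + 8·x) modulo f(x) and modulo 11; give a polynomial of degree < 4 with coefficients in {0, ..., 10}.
a · b ≡ 5·x^3 + 7·x^2 + 4·x + 4 (mod f(x))

Multiply as integer polynomials: a · b = 3·x^6 + 21·x^5 + 61·x^4 + 83·x^3 + 36·x^2 + 56·x. Reducing coefficients mod 11: a · b ≡ 3·x^6 + 10·x^5 + 6·x^4 + 6·x^3 + 3·x^2 + x. Now divide by f(x) = x^4 + 7·x^3 + 8·x^2 + 2·x + 10 in F_11[x], eliminating the leading term at each step:
  leading term 3·x^6: subtract (3·x^2)·f(x) = 3·x^6 + 10·x^5 + 2·x^4 + 6·x^3 + 8·x^2, leaving 4·x^4 + 6·x^2 + x (coefficients mod 11)
  leading term 4·x^4: subtract (4)·f(x) = 4·x^4 + 6·x^3 + 10·x^2 + 8·x + 7, leaving 5·x^3 + 7·x^2 + 4·x + 4 (coefficients mod 11)
The degree is now < 4, so this is the remainder. Hence a · b ≡ 5·x^3 + 7·x^2 + 4·x + 4 in F_11[x]/(f).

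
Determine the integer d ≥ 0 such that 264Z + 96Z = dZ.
In the PID Z, (a, b) is generated by gcd(a, b). Compute gcd(264, 96) with the extended Euclidean algorithm, tracking rows (r, s, t) with s·264 + t·96 = r:
  row A: (264, 1, 0)   [1·264 + 0·96 = 264]
  row B: (96, 0, 1)   [0·264 + 1·96 = 96]
  264 = 2·96 + 72   → row C = row A − 2·row B = (72, 1, −2)   [check: 1·264 − 2·96 = 72]
  96 = 1·72 + 24   → row D = row B − 1·row C = (24, −1, 3)   [check: −1·264 + 3·96 = 24]
  72 = 3·24 + 0   → remainder 0, stop. gcd = 24 (last nonzero row D).
So gcd(264, 96) = 24, with Bézout identity −1·264 + 3·96 = 24. Containment (⊇): the Bézout identity exhibits 24 as an element of (264, 96), giving (24) ⊆ (264, 96). Containment (⊆): since 24 | 264 and 24 | 96 (264 = 24·11, 96 = 24·4), every Z-linear combination of 264 and 96 is divisible by 24, so (264, 96) ⊆ (24). Therefore (264, 96) = (24), d = 24.

Final answer: (264, 96) = (24); d = 24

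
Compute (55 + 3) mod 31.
Reduce the summands first: 55 ≡ 24 (mod 31), so 55 + 3 ≡ 24 + 3 (mod 31). 24 + 3 = 27; 27 = 0·31 + 27, so (55 + 3) mod 31 = 27.

Final answer: 27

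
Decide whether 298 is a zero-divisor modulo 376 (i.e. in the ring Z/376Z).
YES

gcd(298, 376) = 2 > 1, so 298 is not a unit in Z/376Z. In Z/nZ every nonzero non-unit is a zero-divisor: explicitly, take b = 376/gcd = 188 ≠ 0 (mod 376); then 298·188 = 56024 = 149·376, i.e. 298·188 ≡ 0 (mod 376). So 298 is a zero-divisor.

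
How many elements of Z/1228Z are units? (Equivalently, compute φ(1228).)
An element a ∈ Z/1228Z is a unit iff gcd(a, 1228) = 1, so the number of units is φ(1228). φ is multiplicative, with φ(p^e) = p^e − p^(e−1). Factorise 1228 = 2^2 · 307. Then
  φ(1228) = (2^2 − 2^1) · (307 − 1) = 2 · 306 = 612.

Final answer: Z/1228Z has φ(1228) = 612 units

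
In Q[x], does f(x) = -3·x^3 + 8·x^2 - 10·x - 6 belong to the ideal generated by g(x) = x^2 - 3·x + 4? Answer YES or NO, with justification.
In Q[x] the ideal (g) consists of all multiples of g, so f ∈ (g) iff g | f, i.e. iff the remainder of f on division by g is 0. Divide f by g (g is monic, so eliminate the leading term of the running remainder at each step):
  leading term -3·x^3: subtract (-3·x)·g(x) = -3·x^3 + 9·x^2 - 12·x, leaving -x^2 + 2·x - 6
  leading term -x^2: subtract (-1)·g(x) = -x^2 + 3·x - 4, leaving -x - 2
The remainder r(x) = -x - 2 ≠ 0 (and deg r < deg g), so g ∤ f, i.e. f ∉ (g).

Final answer: NO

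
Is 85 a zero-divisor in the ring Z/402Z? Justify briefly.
NO

gcd(85, 402) = 1, so 85 is a unit in Z/402Z (it has a multiplicative inverse). A unit cannot be a zero-divisor: if 85·b ≡ 0 then multiplying both sides by 85^(−1) gives b ≡ 0. So 85 is not a zero-divisor.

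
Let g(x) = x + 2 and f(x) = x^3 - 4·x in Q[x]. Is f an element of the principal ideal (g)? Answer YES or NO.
YES

In Q[x] the ideal (g) consists of all multiples of g, so f ∈ (g) iff g | f, i.e. iff the remainder of f on division by g is 0. Divide f by g (g is monic, so eliminate the leading term of the running remainder at each step):
  leading term x^3: subtract (x^2)·g(x) = x^3 + 2·x^2, leaving -2·x^2 - 4·x
  leading term -2·x^2: subtract (-2·x)·g(x) = -2·x^2 - 4·x, leaving 0
The remainder is 0, so f(x) = g(x) · h(x) with h(x) = x^2 - 2·x. Hence g | f, i.e. f ∈ (g).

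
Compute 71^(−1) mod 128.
Apply the extended Euclidean algorithm to (128, 71), tracking rows (r, s, t) with s·128 + t·71 = r. Each division r_prev = q·r_cur + r_new produces the new row as (previous row) − q·(current row):
  row A: (128, 1, 0)   [1·128 + 0·71 = 128]
  row B: (71, 0, 1)   [0·128 + 1·71 = 71]
  128 = 1·71 + 57   → row C = row A − 1·row B = (57, 1, −1)   [check: 1·128 − 1·71 = 57]
  71 = 1·57 + 14   → row D = row B − 1·row C = (14, −1, 2)   [check: −1·128 + 2·71 = 14]
  57 = 4·14 + 1   → row E = row C − 4·row D = (1, 5, −9)   [check: 5·128 − 9·71 = 1]
  14 = 14·1 + 0   → remainder 0, stop. gcd = 1 (last nonzero row E).
The gcd is 1, so 71 is invertible mod 128. The last nonzero row gives 5·128 − 9·71 = 1, so t = −9. So 71^(−1) ≡ −9 ≡ 119 (mod 128). Verify: 71 · 119 = 8449 ≡ 1 (mod 128). ✓

Final answer: 71^(−1) ≡ 119 (mod 128)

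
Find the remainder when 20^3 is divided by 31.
Use repeated squaring. Binary(3) = 11. Walk through the bits of the exponent 3 left-to-right: at each bit after the leading one, square the running value, then multiply by 20 if the bit is 1 (always reducing mod 31):
  bit 1 = 1 (leading): start with 20.
  bit 2 = 1: square 20^2 = 400 ≡ 28; bit is 1, so multiply 28·20 = 560 ≡ 2 (mod 31).
Final value: 20^3 ≡ 2 (mod 31).

Final answer: 2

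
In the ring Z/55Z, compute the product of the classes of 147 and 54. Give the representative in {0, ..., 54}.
18

Reduce the factors first: 147 ≡ 37 (mod 55), so 147 · 54 ≡ 37 · 54 (mod 55). 37 · 54 = 1998. Dividing by 55: 1998 = 36·55 + 18. So (147 · 54) mod 55 = 18.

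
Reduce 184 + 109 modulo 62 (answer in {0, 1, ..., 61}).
Reduce the summands first: 184 ≡ 60, 109 ≡ 47 (mod 62), so 184 + 109 ≡ 60 + 47 (mod 62). 60 + 47 = 107; 107 = 1·62 + 45, so (184 + 109) mod 62 = 45.

Final answer: 45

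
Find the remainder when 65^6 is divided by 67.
64

Use repeated squaring. Binary(6) = 110. Walk through the bits of the exponent 6 left-to-right: at each bit after the leading one, square the running value, then multiply by 65 if the bit is 1 (always reducing mod 67):
  bit 1 = 1 (leading): start with 65.
  bit 2 = 1: square 65^2 = 4225 ≡ 4; bit is 1, so multiply 4·65 = 260 ≡ 59 (mod 67).
  bit 3 = 0: square 59^2 = 3481 ≡ 64 (mod 67).
Final value: 65^6 ≡ 64 (mod 67).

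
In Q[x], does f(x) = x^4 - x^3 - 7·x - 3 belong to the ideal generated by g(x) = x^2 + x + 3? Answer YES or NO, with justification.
In Q[x] the ideal (g) consists of all multiples of g, so f ∈ (g) iff g | f, i.e. iff the remainder of f on division by g is 0. Divide f by g (g is monic, so eliminate the leading term of the running remainder at each step):
  leading term x^4: subtract (x^2)·g(x) = x^4 + x^3 + 3·x^2, leaving -2·x^3 - 3·x^2 - 7·x - 3
  leading term -2·x^3: subtract (-2·x)·g(x) = -2·x^3 - 2·x^2 - 6·x, leaving -x^2 - x - 3
  leading term -x^2: subtract (-1)·g(x) = -x^2 - x - 3, leaving 0
The remainder is 0, so f(x) = g(x) · h(x) with h(x) = x^2 - 2·x - 1. Hence g | f, i.e. f ∈ (g).

Final answer: YES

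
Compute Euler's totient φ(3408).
φ(3408) = 1120

φ is multiplicative, with φ(p^e) = p^e − p^(e−1). Factorise 3408 = 2^4 · 3 · 71. Then
  φ(3408) = (2^4 − 2^3) · (3 − 1) · (71 − 1) = 8 · 2 · 70 = 1120.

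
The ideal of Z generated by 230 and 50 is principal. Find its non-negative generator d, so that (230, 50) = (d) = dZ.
In the PID Z, (a, b) is generated by gcd(a, b). Compute gcd(230, 50) with the extended Euclidean algorithm, tracking rows (r, s, t) with s·230 + t·50 = r:
  row A: (230, 1, 0)   [1·230 + 0·50 = 230]
  row B: (50, 0, 1)   [0·230 + 1·50 = 50]
  230 = 4·50 + 30   → row C = row A − 4·row B = (30, 1, −4)   [check: 1·230 − 4·50 = 30]
  50 = 1·30 + 20   → row D = row B − 1·row C = (20, −1, 5)   [check: −1·230 + 5·50 = 20]
  30 = 1·20 + 10   → row E = row C − 1·row D = (10, 2, −9)   [check: 2·230 − 9·50 = 10]
  20 = 2·10 + 0   → remainder 0, stop. gcd = 10 (last nonzero row E).
So gcd(230, 50) = 10, with Bézout identity 2·230 − 9·50 = 10. Containment (⊇): the Bézout identity exhibits 10 as an element of (230, 50), giving (10) ⊆ (230, 50). Containment (⊆): since 10 | 230 and 10 | 50 (230 = 10·23, 50 = 10·5), every Z-linear combination of 230 and 50 is divisible by 10, so (230, 50) ⊆ (10). Therefore (230, 50) = (10), d = 10.

Final answer: (230, 50) = (10); d = 10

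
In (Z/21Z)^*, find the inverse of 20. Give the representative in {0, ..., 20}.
20^(−1) ≡ 20 (mod 21)

Apply the extended Euclidean algorithm to (21, 20), tracking rows (r, s, t) with s·21 + t·20 = r. Each division r_prev = q·r_cur + r_new produces the new row as (previous row) − q·(current row):
  row A: (21, 1, 0)   [1·21 + 0·20 = 21]
  row B: (20, 0, 1)   [0·21 + 1·20 = 20]
  21 = 1·20 + 1   → row C = row A − 1·row B = (1, 1, −1)   [check: 1·21 − 1·20 = 1]
  20 = 20·1 + 0   → remainder 0, stop. gcd = 1 (last nonzero row C).
The gcd is 1, so 20 is invertible mod 21. The last nonzero row gives 1·21 − 1·20 = 1, so t = −1. So 20^(−1) ≡ −1 ≡ 20 (mod 21). Verify: 20 · 20 = 400 ≡ 1 (mod 21). ✓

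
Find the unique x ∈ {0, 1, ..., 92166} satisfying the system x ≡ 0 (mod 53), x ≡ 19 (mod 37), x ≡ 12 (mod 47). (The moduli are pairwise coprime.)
x ≡ 5088 (mod 92167); the representative in [0, 92167) is 5088

The moduli 53, 37, 47 are pairwise coprime, so by the CRT there is a unique solution mod 53·37·47 = 92167.
Solve by successive substitution. Start with x ≡ 0 (mod 53).
  Combine with x ≡ 19 (mod 37): write x = 53·t and require 53·t ≡ 19 (mod 37). Since 53^(−1) ≡ 7 (mod 37) (53 ≡ 16 (mod 37)), t ≡ 7·19 ≡ 22 (mod 37). So x ≡ 53·22 = 1166 (mod 1961).
  Combine with x ≡ 12 (mod 47): write x = 1166 + 1961·t and require 1166 + 1961·t ≡ 12 (mod 47), i.e. 1961·t ≡ 12 − 1166 ≡ 21 (mod 47). Since 1961^(−1) ≡ 18 (mod 47) (1961 ≡ 34 (mod 47)), t ≡ 18·21 ≡ 2 (mod 47). So x ≡ 1166 + 1961·2 = 5088 (mod 92167).
Unique solution in [0, 92167): x = 5088.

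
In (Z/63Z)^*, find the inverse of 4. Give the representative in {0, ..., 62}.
4^(−1) ≡ 16 (mod 63)

Apply the extended Euclidean algorithm to (63, 4), tracking rows (r, s, t) with s·63 + t·4 = r. Each division r_prev = q·r_cur + r_new produces the new row as (previous row) − q·(current row):
  row A: (63, 1, 0)   [1·63 + 0·4 = 63]
  row B: (4, 0, 1)   [0·63 + 1·4 = 4]
  63 = 15·4 + 3   → row C = row A − 15·row B = (3, 1, −15)   [check: 1·63 − 15·4 = 3]
  4 = 1·3 + 1   → row D = row B − 1·row C = (1, −1, 16)   [check: −1·63 + 16·4 = 1]
  3 = 3·1 + 0   → remainder 0, stop. gcd = 1 (last nonzero row D).
The gcd is 1, so 4 is invertible mod 63. The last nonzero row gives −1·63 + 16·4 = 1, so t = 16. So 4^(−1) ≡ 16 (mod 63). Verify: 4 · 16 = 64 ≡ 1 (mod 63). ✓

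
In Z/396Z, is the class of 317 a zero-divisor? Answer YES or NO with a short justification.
NO

gcd(317, 396) = 1, so 317 is a unit in Z/396Z (it has a multiplicative inverse). A unit cannot be a zero-divisor: if 317·b ≡ 0 then multiplying both sides by 317^(−1) gives b ≡ 0. So 317 is not a zero-divisor.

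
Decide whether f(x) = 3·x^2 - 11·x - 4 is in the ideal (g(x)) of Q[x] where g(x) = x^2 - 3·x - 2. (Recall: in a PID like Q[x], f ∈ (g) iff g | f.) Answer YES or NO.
In Q[x] the ideal (g) consists of all multiples of g, so f ∈ (g) iff g | f, i.e. iff the remainder of f on division by g is 0. Divide f by g (g is monic, so eliminate the leading term of the running remainder at each step):
  leading term 3·x^2: subtract (3)·g(x) = 3·x^2 - 9·x - 6, leaving 2 - 2·x
The remainder r(x) = 2 - 2·x ≠ 0 (and deg r < deg g), so g ∤ f, i.e. f ∉ (g).

Final answer: NO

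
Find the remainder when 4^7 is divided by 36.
Use repeated squaring. Binary(7) = 111. Walk through the bits of the exponent 7 left-to-right: at each bit after the leading one, square the running value, then multiply by 4 if the bit is 1 (always reducing mod 36):
  bit 1 = 1 (leading): start with 4.
  bit 2 = 1: square 4^2 = 16; bit is 1, so multiply 16·4 = 64 ≡ 28 (mod 36).
  bit 3 = 1: square 28^2 = 784 ≡ 28; bit is 1, so multiply 28·4 = 112 ≡ 4 (mod 36).
Final value: 4^7 ≡ 4 (mod 36).

Final answer: 4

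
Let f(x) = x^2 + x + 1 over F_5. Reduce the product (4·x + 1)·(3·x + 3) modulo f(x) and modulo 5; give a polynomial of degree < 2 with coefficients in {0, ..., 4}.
a · b ≡ 3·x + 1 (mod f(x))

Multiply as integer polynomials: a · b = 12·x^2 + 15·x + 3. Reducing coefficients mod 5: a · b ≡ 2·x^2 + 3. Now divide by f(x) = x^2 + x + 1 in F_5[x], eliminating the leading term at each step:
  leading term 2·x^2: subtract (2)·f(x) = 2·x^2 + 2·x + 2, leaving 3·x + 1 (coefficients mod 5)
The degree is now < 2, so this is the remainder. Hence a · b ≡ 3·x + 1 in F_5[x]/(f).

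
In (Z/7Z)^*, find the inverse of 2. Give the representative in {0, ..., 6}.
2^(−1) ≡ 4 (mod 7)

Apply the extended Euclidean algorithm to (7, 2), tracking rows (r, s, t) with s·7 + t·2 = r. Each division r_prev = q·r_cur + r_new produces the new row as (previous row) − q·(current row):
  row A: (7, 1, 0)   [1·7 + 0·2 = 7]
  row B: (2, 0, 1)   [0·7 + 1·2 = 2]
  7 = 3·2 + 1   → row C = row A − 3·row B = (1, 1, −3)   [check: 1·7 − 3·2 = 1]
  2 = 2·1 + 0   → remainder 0, stop. gcd = 1 (last nonzero row C).
The gcd is 1, so 2 is invertible mod 7. The last nonzero row gives 1·7 − 3·2 = 1, so t = −3. So 2^(−1) ≡ −3 ≡ 4 (mod 7). Verify: 2 · 4 = 8 ≡ 1 (mod 7). ✓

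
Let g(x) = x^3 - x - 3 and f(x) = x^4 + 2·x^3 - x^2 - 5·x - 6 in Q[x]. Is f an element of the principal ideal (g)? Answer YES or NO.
YES

In Q[x] the ideal (g) consists of all multiples of g, so f ∈ (g) iff g | f, i.e. iff the remainder of f on division by g is 0. Divide f by g (g is monic, so eliminate the leading term of the running remainder at each step):
  leading term x^4: subtract (x)·g(x) = x^4 - x^2 - 3·x, leaving 2·x^3 - 2·x - 6
  leading term 2·x^3: subtract (2)·g(x) = 2·x^3 - 2·x - 6, leaving 0
The remainder is 0, so f(x) = g(x) · h(x) with h(x) = x + 2. Hence g | f, i.e. f ∈ (g).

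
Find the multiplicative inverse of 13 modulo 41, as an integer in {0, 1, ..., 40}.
Apply the extended Euclidean algorithm to (41, 13), tracking rows (r, s, t) with s·41 + t·13 = r. Each division r_prev = q·r_cur + r_new produces the new row as (previous row) − q·(current row):
  row A: (41, 1, 0)   [1·41 + 0·13 = 41]
  row B: (13, 0, 1)   [0·41 + 1·13 = 13]
  41 = 3·13 + 2   → row C = row A − 3·row B = (2, 1, −3)   [check: 1·41 − 3·13 = 2]
  13 = 6·2 + 1   → row D = row B − 6·row C = (1, −6, 19)   [check: −6·41 + 19·13 = 1]
  2 = 2·1 + 0   → remainder 0, stop. gcd = 1 (last nonzero row D).
The gcd is 1, so 13 is invertible mod 41. The last nonzero row gives −6·41 + 19·13 = 1, so t = 19. So 13^(−1) ≡ 19 (mod 41). Verify: 13 · 19 = 247 ≡ 1 (mod 41). ✓

Final answer: 13^(−1) ≡ 19 (mod 41)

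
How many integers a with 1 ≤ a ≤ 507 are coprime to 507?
312

The number of a ∈ {1, ..., 507} with gcd(a, 507) = 1 is by definition Euler's totient φ(507). φ is multiplicative, with φ(p^e) = p^e − p^(e−1). Factorise 507 = 3 · 13^2. Then
  φ(507) = (3 − 1) · (13^2 − 13^1) = 2 · 156 = 312.
So there are 312 such integers.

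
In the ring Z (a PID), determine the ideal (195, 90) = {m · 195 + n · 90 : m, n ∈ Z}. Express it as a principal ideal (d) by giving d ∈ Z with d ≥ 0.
In the PID Z, (a, b) is generated by gcd(a, b). Compute gcd(195, 90) with the extended Euclidean algorithm, tracking rows (r, s, t) with s·195 + t·90 = r:
  row A: (195, 1, 0)   [1·195 + 0·90 = 195]
  row B: (90, 0, 1)   [0·195 + 1·90 = 90]
  195 = 2·90 + 15   → row C = row A − 2·row B = (15, 1, −2)   [check: 1·195 − 2·90 = 15]
  90 = 6·15 + 0   → remainder 0, stop. gcd = 15 (last nonzero row C).
So gcd(195, 90) = 15, with Bézout identity 1·195 − 2·90 = 15. Containment (⊇): the Bézout identity exhibits 15 as an element of (195, 90), giving (15) ⊆ (195, 90). Containment (⊆): since 15 | 195 and 15 | 90 (195 = 15·13, 90 = 15·6), every Z-linear combination of 195 and 90 is divisible by 15, so (195, 90) ⊆ (15). Therefore (195, 90) = (15), d = 15.

Final answer: (195, 90) = (15); d = 15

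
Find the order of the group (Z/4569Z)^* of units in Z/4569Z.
(Z/4569Z)^* consists of the classes a with gcd(a, 4569) = 1, so its order is φ(4569). φ is multiplicative, with φ(p^e) = p^e − p^(e−1). Factorise 4569 = 3 · 1523. Then
  φ(4569) = (3 − 1) · (1523 − 1) = 2 · 1522 = 3044.
Thus |(Z/4569Z)^*| = 3044.

Final answer: |(Z/4569Z)^*| = 3044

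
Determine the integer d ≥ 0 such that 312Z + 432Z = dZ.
(312, 432) = (24); d = 24

In the PID Z, (a, b) is generated by gcd(a, b). Compute gcd(432, 312) with the extended Euclidean algorithm, tracking rows (r, s, t) with s·432 + t·312 = r:
  row A: (432, 1, 0)   [1·432 + 0·312 = 432]
  row B: (312, 0, 1)   [0·432 + 1·312 = 312]
  432 = 1·312 + 120   → row C = row A − 1·row B = (120, 1, −1)   [check: 1·432 − 1·312 = 120]
  312 = 2·120 + 72   → row D = row B − 2·row C = (72, −2, 3)   [check: −2·432 + 3·312 = 72]
  120 = 1·72 + 48   → row E = row C − 1·row D = (48, 3, −4)   [check: 3·432 − 4·312 = 48]
  72 = 1·48 + 24   → row F = row D − 1·row E = (24, −5, 7)   [check: −5·432 + 7·312 = 24]
  48 = 2·24 + 0   → remainder 0, stop. gcd = 24 (last nonzero row F).
So gcd(312, 432) = 24, with Bézout identity −5·432 + 7·312 = 24. Containment (⊇): the Bézout identity exhibits 24 as an element of (312, 432), giving (24) ⊆ (312, 432). Containment (⊆): since 24 | 312 and 24 | 432 (312 = 24·13, 432 = 24·18), every Z-linear combination of 312 and 432 is divisible by 24, so (312, 432) ⊆ (24). Therefore (312, 432) = (24), d = 24.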